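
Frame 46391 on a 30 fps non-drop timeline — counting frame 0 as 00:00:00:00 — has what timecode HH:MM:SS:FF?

00:25:46:11

46391 ÷ 30 = 1546 full seconds, remainder 11 frames.
1546 s = 0 h 25 min 46 s.
Timecode: 00:25:46:11.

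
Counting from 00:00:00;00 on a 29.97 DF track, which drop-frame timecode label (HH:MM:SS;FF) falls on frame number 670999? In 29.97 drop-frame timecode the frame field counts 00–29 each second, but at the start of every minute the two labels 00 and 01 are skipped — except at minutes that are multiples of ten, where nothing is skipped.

Ten DF minutes hold 17982 frames, so frame 670999 lies in block 37 (frames 665334–683315) with 5665 frames into that block.
The block's first minute is 1800 frames and the rest 1798 each; 5665 frames reaches minute 3, so 37 × 18 + 3 × 2 = 672 labels have been skipped so far.
Adding those back, label number 670999 + 672 = 671671 at 30 labels/s is 22389 s + 1 f = 6 h 13 min 9 s frame 1, i.e. 06:13:09;01.

06:13:09;01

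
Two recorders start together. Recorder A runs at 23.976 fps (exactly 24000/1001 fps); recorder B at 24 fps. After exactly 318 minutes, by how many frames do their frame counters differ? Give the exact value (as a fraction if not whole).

457920/1001 frames

318 min = 19080 s.
A emits 24000/1001 × 19080 = 457920000/1001 frames; B emits 24 × 19080 = 457920.
Difference = 457920/1001 frames (≈ 457.4625); B is ahead of A.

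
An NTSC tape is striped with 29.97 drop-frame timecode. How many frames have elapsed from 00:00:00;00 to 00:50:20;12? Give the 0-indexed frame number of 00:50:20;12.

Complete 10-minute blocks: 5, each 17982 frames → 89910.
Remaining 0 whole minutes in the current block: 0 frames.
Within the current minute: 20 × 30 + 12 = 612. Total = 89910 + 0 + 612 = 90522.

90522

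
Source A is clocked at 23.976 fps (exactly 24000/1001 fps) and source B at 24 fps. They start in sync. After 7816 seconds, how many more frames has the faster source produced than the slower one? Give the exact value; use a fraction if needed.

187584/1001 frames

A emits 24000/1001 × 7816 = 187584000/1001 frames; B emits 24 × 7816 = 187584.
Difference = 187584/1001 frames (≈ 187.3966); B is ahead of A.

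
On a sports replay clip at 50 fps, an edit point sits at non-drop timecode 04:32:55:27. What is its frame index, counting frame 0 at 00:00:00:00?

frame 818777

Total seconds to the label: (4 × 3600 + 32 × 60 + 55) = 16375.
Frame index = 16375 × 50 + 27 = 818777.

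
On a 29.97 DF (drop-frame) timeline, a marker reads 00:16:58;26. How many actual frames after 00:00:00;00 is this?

Complete 10-minute blocks: 1, each 17982 frames → 17982.
Remaining 6 whole minutes in the current block: 1800 + 5 × 1798 = 10790 frames.
Within the current minute: 58 × 30 + 26 − 2 = 1764 (labels ;00/;01 skipped at this minute). Total = 17982 + 10790 + 1764 = 30536.

30536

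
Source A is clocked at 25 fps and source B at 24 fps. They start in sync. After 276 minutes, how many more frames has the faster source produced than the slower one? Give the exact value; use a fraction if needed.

276 min = 16560 s.
A emits 25 × 16560 = 414000 frames; B emits 24 × 16560 = 397440.
Difference = 16560 frames; B is behind A.

16560 frames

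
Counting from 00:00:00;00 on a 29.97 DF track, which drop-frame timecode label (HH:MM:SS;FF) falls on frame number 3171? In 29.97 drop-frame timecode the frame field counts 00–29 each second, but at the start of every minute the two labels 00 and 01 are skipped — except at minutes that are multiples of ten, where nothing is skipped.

00:01:45;23

Ten DF minutes hold 17982 frames, so frame 3171 lies in block 0 (frames 0–17981) with 3171 frames into that block.
The block's first minute is 1800 frames and the rest 1798 each; 3171 frames reaches minute 1, so 0 × 18 + 1 × 2 = 2 labels have been skipped so far.
Adding those back, label number 3171 + 2 = 3173 at 30 labels/s is 105 s + 23 f = 0 h 1 min 45 s frame 23, i.e. 00:01:45;23.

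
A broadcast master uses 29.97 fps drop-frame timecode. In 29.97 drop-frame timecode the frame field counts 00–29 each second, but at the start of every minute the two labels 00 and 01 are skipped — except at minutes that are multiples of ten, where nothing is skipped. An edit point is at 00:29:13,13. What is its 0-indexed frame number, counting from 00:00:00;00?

As if non-drop at 30 labels/s: (0 × 3600 + 29 × 60 + 13) × 30 + 13 = 52603.
Minute boundaries passed: 29; those not divisible by 10: 29 − 2 = 27; dropped labels = 2 × 27 = 54.
Actual frame index = 52603 − 54 = 52549.

52549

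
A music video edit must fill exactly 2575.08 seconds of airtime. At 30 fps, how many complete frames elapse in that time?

Frames = 2575.08 × 30 = 386262/5 ≈ 77252.4000.
Complete frames: 77252.

77252 frames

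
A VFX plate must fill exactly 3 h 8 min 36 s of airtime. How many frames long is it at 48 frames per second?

3 h 8 min 36 s = 11316 s.
Frames = 11316 × 48 = 543168.

543168 frames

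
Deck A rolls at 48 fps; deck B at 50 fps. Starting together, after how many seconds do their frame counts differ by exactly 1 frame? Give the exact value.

0.5 seconds

The gap grows by |50 − 48| = 2 frames per second.
Time for a 1-frame gap: 1 ÷ (2) = 0.5 s.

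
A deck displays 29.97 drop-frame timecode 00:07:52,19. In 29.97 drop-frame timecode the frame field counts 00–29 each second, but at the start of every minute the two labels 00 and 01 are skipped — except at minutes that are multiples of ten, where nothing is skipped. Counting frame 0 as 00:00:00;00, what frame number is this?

14165

Complete 10-minute blocks: 0, each 17982 frames → 0.
Remaining 7 whole minutes in the current block: 1800 + 6 × 1798 = 12588 frames.
Within the current minute: 52 × 30 + 19 − 2 = 1577 (labels ;00/;01 skipped at this minute). Total = 0 + 12588 + 1577 = 14165.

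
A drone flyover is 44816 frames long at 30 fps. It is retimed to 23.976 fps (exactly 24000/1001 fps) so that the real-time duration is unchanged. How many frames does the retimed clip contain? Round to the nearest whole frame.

Frames at target rate = 44816 × (24000/1001) / (30) = 35852800/1001 ≈ 35816.983.
Nearest whole frame: 35817.

35817 frames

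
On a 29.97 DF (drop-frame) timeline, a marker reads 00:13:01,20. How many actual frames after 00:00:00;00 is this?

23426

As if non-drop at 30 labels/s: (0 × 3600 + 13 × 60 + 1) × 30 + 20 = 23450.
Minute boundaries passed: 13; those not divisible by 10: 13 − 1 = 12; dropped labels = 2 × 12 = 24.
Actual frame index = 23450 − 24 = 23426.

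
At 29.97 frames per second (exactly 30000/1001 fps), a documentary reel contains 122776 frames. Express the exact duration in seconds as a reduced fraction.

Running time = 122776 ÷ (30000/1001) = 122776 × 1001/30000 = 15362347/3750 s.

15362347/3750 seconds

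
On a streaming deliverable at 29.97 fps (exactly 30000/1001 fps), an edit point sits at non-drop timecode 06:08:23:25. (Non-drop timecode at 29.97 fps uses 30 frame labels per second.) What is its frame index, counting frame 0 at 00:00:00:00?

Total seconds to the label: (6 × 3600 + 8 × 60 + 23) = 22103.
Frame index = 22103 × 30 + 25 = 663115.

frame 663115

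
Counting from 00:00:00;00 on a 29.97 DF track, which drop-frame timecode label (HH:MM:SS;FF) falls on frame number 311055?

Each 10-minute DF block holds 10 × 60 × 30 − 9 × 2 = 17982 frames. 311055 ÷ 17982 → 17 full blocks, remainder 5361.
Within the partial block the first minute is 1800 frames and each further minute 1798, so 2 further minute boundaries passed. Total skipped labels = 18 × 17 + 2 × 2 = 310.
Non-drop label index = 311055 + 310 = 311365; at 30 labels/s that is 02:52:58:25, i.e. DF 02:52:58;25.

02:52:58;25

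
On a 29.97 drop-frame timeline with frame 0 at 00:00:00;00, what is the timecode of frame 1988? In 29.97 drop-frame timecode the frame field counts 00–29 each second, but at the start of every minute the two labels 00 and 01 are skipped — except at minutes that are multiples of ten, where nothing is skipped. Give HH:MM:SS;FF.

Each 10-minute DF block holds 10 × 60 × 30 − 9 × 2 = 17982 frames. 1988 ÷ 17982 → 0 full blocks, remainder 1988.
Within the partial block the first minute is 1800 frames and each further minute 1798, so 1 further minute boundary passed. Total skipped labels = 18 × 0 + 2 × 1 = 2.
Non-drop label index = 1988 + 2 = 1990; at 30 labels/s that is 00:01:06:10, i.e. DF 00:01:06;10.

00:01:06;10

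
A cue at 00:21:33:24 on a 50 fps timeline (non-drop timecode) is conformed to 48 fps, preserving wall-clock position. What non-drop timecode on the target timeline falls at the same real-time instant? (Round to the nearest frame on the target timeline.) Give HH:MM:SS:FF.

00:21:33:23

Source frame index: (0×3600 + 21×60 + 33) × 50 + 24 = 64674.
Real time: 64674 / (50) = 32337/25 s.
Target frame: (32337/25) × (48) = 1552176/25 ≈ 62087.040 → 62087.
At 48 labels/s: frame 62087 → 00:21:33:23.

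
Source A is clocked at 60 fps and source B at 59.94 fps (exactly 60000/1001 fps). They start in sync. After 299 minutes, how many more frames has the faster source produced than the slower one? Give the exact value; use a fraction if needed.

299 min = 17940 s.
A emits 60 × 17940 = 1076400 frames; B emits 60000/1001 × 17940 = 82800000/77.
Difference = 82800/77 frames (≈ 1075.3247); B is behind A.

82800/77 frames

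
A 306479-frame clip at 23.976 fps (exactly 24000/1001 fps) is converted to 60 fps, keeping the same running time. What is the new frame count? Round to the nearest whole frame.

Frames at target rate = 306479 × (60) / (24000/1001) = 306785479/400 ≈ 766963.698.
Nearest whole frame: 766964.

766964 frames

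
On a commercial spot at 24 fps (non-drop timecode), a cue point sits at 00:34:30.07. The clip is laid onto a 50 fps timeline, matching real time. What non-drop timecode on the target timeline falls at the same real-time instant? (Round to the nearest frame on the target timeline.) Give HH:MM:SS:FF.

00:34:30:15

Source frame index: (0×3600 + 34×60 + 30) × 24 + 7 = 49687.
Real time: 49687 / (24) = 49687/24 s.
Target frame: (49687/24) × (50) = 1242175/12 ≈ 103514.583 → 103515.
At 50 labels/s: frame 103515 → 00:34:30:15.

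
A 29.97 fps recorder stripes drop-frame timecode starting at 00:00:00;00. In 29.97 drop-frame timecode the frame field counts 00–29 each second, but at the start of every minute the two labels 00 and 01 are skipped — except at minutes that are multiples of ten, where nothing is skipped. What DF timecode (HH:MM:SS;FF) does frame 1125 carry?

00:00:37;15

Ten DF minutes hold 17982 frames, so frame 1125 lies in block 0 (frames 0–17981) with 1125 frames into that block.
The block's first minute is 1800 frames and the rest 1798 each; 1125 frames reaches minute 0, so 0 × 18 + 0 × 2 = 0 labels have been skipped so far.
Adding those back, label number 1125 + 0 = 1125 at 30 labels/s is 37 s + 15 f = 0 h 0 min 37 s frame 15, i.e. 00:00:37;15.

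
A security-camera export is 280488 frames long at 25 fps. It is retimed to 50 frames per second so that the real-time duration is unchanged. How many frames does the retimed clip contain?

Target frames = source frames × (target rate / source rate) = 280488 × (50)/(25) = 280488 × 2 = 560976.

560976 frames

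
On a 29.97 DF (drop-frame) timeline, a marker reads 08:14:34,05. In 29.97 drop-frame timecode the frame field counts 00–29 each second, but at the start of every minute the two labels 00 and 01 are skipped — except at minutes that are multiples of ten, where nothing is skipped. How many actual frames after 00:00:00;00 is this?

889335

Complete 10-minute blocks: 49, each 17982 frames → 881118.
Remaining 4 whole minutes in the current block: 1800 + 3 × 1798 = 7194 frames.
Within the current minute: 34 × 30 + 5 − 2 = 1023 (labels ;00/;01 skipped at this minute). Total = 881118 + 7194 + 1023 = 889335.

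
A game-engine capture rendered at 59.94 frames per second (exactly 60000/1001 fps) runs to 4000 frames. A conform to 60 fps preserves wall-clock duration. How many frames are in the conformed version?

4004 frames

Target frames = source frames × (target rate / source rate) = 4000 × (60)/(60000/1001) = 4000 × 1001/1000 = 4004.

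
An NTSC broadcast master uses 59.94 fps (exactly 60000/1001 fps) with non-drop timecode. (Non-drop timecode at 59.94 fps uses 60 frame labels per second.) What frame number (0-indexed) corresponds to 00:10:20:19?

Total seconds to the label: (0 × 3600 + 10 × 60 + 20) = 620.
Frame index = 620 × 60 + 19 = 37219.

frame 37219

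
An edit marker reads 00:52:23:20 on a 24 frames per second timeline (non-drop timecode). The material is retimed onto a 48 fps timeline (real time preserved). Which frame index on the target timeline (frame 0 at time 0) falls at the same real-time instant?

frame 150904

Source frame index: (0×3600 + 52×60 + 23) × 24 + 20 = 75452.
Real time: 75452 / (24) = 18863/6 s.
Target frame: (18863/6) × (48) = 150904.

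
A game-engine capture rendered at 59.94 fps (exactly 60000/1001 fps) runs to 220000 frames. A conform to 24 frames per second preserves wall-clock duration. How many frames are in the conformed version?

88088 frames

Target frames = source frames × (target rate / source rate) = 220000 × (24)/(60000/1001) = 220000 × 1001/2500 = 88088.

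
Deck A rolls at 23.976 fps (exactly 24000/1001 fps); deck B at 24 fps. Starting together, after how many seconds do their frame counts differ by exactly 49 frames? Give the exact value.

49049/24 seconds

The gap grows by |24 − 24000/1001| = 24/1001 frames per second.
Time for a 49-frame gap: 49 ÷ (24/1001) = 49049/24 s.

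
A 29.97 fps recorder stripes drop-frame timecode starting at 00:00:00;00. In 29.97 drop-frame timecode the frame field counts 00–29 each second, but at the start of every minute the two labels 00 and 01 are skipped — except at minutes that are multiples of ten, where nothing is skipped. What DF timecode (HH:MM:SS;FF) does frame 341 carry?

Ten DF minutes hold 17982 frames, so frame 341 lies in block 0 (frames 0–17981) with 341 frames into that block.
The block's first minute is 1800 frames and the rest 1798 each; 341 frames reaches minute 0, so 0 × 18 + 0 × 2 = 0 labels have been skipped so far.
Adding those back, label number 341 + 0 = 341 at 30 labels/s is 11 s + 11 f = 0 h 0 min 11 s frame 11, i.e. 00:00:11;11.

00:00:11;11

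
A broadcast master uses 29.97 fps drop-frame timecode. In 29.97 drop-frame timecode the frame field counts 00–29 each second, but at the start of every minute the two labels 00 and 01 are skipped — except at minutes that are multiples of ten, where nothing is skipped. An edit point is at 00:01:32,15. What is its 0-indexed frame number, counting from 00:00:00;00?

2773

As if non-drop at 30 labels/s: (0 × 3600 + 1 × 60 + 32) × 30 + 15 = 2775.
Minute boundaries passed: 1; those not divisible by 10: 1 − 0 = 1; dropped labels = 2 × 1 = 2.
Actual frame index = 2775 − 2 = 2773.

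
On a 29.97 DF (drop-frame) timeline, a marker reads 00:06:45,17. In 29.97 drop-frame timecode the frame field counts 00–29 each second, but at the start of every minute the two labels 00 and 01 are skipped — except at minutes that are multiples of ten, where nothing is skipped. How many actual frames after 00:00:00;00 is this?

As if non-drop at 30 labels/s: (0 × 3600 + 6 × 60 + 45) × 30 + 17 = 12167.
Minute boundaries passed: 6; those not divisible by 10: 6 − 0 = 6; dropped labels = 2 × 6 = 12.
Actual frame index = 12167 − 12 = 12155.

12155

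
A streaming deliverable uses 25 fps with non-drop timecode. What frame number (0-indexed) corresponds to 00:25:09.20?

37745

Total seconds to the label: (0 × 3600 + 25 × 60 + 9) = 1509.
Frame index = 1509 × 25 + 20 = 37745.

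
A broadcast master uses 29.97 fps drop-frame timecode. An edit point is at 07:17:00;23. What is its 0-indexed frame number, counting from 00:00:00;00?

As if non-drop at 30 labels/s: (7 × 3600 + 17 × 60 + 0) × 30 + 23 = 786623.
Minute boundaries passed: 437; those not divisible by 10: 437 − 43 = 394; dropped labels = 2 × 394 = 788.
Actual frame index = 786623 − 788 = 785835.

785835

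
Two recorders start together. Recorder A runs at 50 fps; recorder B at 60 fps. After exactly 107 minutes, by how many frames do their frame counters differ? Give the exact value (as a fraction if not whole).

107 min = 6420 s.
A emits 50 × 6420 = 321000 frames; B emits 60 × 6420 = 385200.
Difference = 64200 frames; B is ahead of A.

64200 frames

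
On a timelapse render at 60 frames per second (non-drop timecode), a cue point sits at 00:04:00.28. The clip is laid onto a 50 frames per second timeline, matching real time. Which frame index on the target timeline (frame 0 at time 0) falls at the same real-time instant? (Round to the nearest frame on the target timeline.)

frame 12023

Source frame index: (0×3600 + 4×60 + 0) × 60 + 28 = 14428.
Real time: 14428 / (60) = 3607/15 s.
Target frame: (3607/15) × (50) = 36070/3 ≈ 12023.333 → 12023.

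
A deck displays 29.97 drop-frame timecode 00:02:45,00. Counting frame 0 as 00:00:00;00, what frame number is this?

As if non-drop at 30 labels/s: (0 × 3600 + 2 × 60 + 45) × 30 + 0 = 4950.
Minute boundaries passed: 2; those not divisible by 10: 2 − 0 = 2; dropped labels = 2 × 2 = 4.
Actual frame index = 4950 − 4 = 4946.

4946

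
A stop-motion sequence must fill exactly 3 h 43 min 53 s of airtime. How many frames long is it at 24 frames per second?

3 h 43 min 53 s = 13433 s.
Frames = 13433 × 24 = 322392.

322392 frames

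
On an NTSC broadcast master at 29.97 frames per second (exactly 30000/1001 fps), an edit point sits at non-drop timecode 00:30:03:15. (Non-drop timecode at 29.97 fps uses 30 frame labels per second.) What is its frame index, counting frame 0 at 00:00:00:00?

Total seconds to the label: (0 × 3600 + 30 × 60 + 3) = 1803.
Frame index = 1803 × 30 + 15 = 54105.

54105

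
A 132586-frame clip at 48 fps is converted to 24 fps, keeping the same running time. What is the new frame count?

Target frames = source frames × (target rate / source rate) = 132586 × (24)/(48) = 132586 × 1/2 = 66293.

66293 frames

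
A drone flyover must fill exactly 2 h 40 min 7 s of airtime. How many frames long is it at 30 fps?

288210 frames

2 h 40 min 7 s = 9607 s.
Frames = 9607 × 30 = 288210.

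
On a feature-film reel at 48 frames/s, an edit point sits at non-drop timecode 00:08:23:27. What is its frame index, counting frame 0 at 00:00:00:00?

frame 24171

Total seconds to the label: (0 × 3600 + 8 × 60 + 23) = 503.
Frame index = 503 × 48 + 27 = 24171.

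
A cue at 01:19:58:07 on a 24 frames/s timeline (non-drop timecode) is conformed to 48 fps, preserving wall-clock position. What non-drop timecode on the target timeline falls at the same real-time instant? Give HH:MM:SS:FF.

01:19:58:14

Source frame index: (1×3600 + 19×60 + 58) × 24 + 7 = 115159.
Real time: 115159 / (24) = 115159/24 s.
Target frame: (115159/24) × (48) = 230318.
At 48 labels/s: frame 230318 → 01:19:58:14.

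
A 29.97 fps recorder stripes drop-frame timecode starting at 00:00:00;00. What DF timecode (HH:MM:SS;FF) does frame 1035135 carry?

09:35:39;01

Each 10-minute DF block holds 10 × 60 × 30 − 9 × 2 = 17982 frames. 1035135 ÷ 17982 → 57 full blocks, remainder 10161.
Within the partial block the first minute is 1800 frames and each further minute 1798, so 5 further minute boundaries passed. Total skipped labels = 18 × 57 + 2 × 5 = 1036.
Non-drop label index = 1035135 + 1036 = 1036171; at 30 labels/s that is 09:35:39:01, i.e. DF 09:35:39;01.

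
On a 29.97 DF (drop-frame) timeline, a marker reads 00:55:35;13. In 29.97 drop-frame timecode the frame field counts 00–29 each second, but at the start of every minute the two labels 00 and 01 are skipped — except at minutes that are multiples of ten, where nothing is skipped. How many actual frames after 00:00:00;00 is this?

As if non-drop at 30 labels/s: (0 × 3600 + 55 × 60 + 35) × 30 + 13 = 100063.
Minute boundaries passed: 55; those not divisible by 10: 55 − 5 = 50; dropped labels = 2 × 50 = 100.
Actual frame index = 100063 − 100 = 99963.

99963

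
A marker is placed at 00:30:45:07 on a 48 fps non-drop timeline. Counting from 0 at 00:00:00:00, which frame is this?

frame 88567

Total seconds to the label: (0 × 3600 + 30 × 60 + 45) = 1845.
Frame index = 1845 × 48 + 7 = 88567.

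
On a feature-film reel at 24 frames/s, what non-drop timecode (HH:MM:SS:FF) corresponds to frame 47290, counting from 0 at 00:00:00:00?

00:32:50:10

47290 ÷ 24 = 1970 full seconds, remainder 10 frames.
1970 s = 0 h 32 min 50 s.
Timecode: 00:32:50:10.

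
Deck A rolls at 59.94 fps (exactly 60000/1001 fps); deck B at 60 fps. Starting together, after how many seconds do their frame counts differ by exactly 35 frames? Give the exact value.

The gap grows by |60 − 60000/1001| = 60/1001 frames per second.
Time for a 35-frame gap: 35 ÷ (60/1001) = 7007/12 s.

7007/12 seconds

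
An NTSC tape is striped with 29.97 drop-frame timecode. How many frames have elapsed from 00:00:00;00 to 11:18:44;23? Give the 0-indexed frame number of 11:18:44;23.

1220521

As if non-drop at 30 labels/s: (11 × 3600 + 18 × 60 + 44) × 30 + 23 = 1221743.
Minute boundaries passed: 678; those not divisible by 10: 678 − 67 = 611; dropped labels = 2 × 611 = 1222.
Actual frame index = 1221743 − 1222 = 1220521.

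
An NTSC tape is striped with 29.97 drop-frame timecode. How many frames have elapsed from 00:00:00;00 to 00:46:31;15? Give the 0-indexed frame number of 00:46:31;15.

As if non-drop at 30 labels/s: (0 × 3600 + 46 × 60 + 31) × 30 + 15 = 83745.
Minute boundaries passed: 46; those not divisible by 10: 46 − 4 = 42; dropped labels = 2 × 42 = 84.
Actual frame index = 83745 − 84 = 83661.

83661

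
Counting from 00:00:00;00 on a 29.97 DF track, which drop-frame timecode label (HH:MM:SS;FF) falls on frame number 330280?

03:03:40;10

Each 10-minute DF block holds 10 × 60 × 30 − 9 × 2 = 17982 frames. 330280 ÷ 17982 → 18 full blocks, remainder 6604.
Within the partial block the first minute is 1800 frames and each further minute 1798, so 3 further minute boundaries passed. Total skipped labels = 18 × 18 + 2 × 3 = 330.
Non-drop label index = 330280 + 330 = 330610; at 30 labels/s that is 03:03:40:10, i.e. DF 03:03:40;10.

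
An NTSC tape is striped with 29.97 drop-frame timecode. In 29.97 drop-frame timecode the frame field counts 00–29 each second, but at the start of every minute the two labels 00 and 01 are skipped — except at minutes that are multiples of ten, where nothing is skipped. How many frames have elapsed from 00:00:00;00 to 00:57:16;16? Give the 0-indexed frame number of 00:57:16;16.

102992

As if non-drop at 30 labels/s: (0 × 3600 + 57 × 60 + 16) × 30 + 16 = 103096.
Minute boundaries passed: 57; those not divisible by 10: 57 − 5 = 52; dropped labels = 2 × 52 = 104.
Actual frame index = 103096 − 104 = 102992.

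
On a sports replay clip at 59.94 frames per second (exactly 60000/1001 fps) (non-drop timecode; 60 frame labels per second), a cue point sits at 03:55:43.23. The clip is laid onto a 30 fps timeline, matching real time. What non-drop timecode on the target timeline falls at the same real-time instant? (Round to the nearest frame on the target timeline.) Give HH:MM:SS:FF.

Source frame index: (3×3600 + 55×60 + 43) × 60 + 23 = 848603.
Real time: 848603 / (60000/1001) = 849451603/60000 s.
Target frame: (849451603/60000) × (30) = 849451603/2000 ≈ 424725.802 → 424726.
At 30 labels/s: frame 424726 → 03:55:57:16.

03:55:57:16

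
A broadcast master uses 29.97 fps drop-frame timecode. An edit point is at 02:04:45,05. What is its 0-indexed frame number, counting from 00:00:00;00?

As if non-drop at 30 labels/s: (2 × 3600 + 4 × 60 + 45) × 30 + 5 = 224555.
Minute boundaries passed: 124; those not divisible by 10: 124 − 12 = 112; dropped labels = 2 × 112 = 224.
Actual frame index = 224555 − 224 = 224331.

224331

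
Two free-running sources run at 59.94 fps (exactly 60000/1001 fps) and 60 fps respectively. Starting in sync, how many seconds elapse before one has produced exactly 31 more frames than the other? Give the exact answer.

The gap grows by |60 − 60000/1001| = 60/1001 frames per second.
Time for a 31-frame gap: 31 ÷ (60/1001) = 31031/60 s.

31031/60 seconds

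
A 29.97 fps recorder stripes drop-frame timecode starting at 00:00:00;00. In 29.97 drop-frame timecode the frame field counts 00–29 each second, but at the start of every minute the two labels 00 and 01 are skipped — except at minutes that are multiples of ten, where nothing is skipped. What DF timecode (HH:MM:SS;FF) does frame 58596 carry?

Ten DF minutes hold 17982 frames, so frame 58596 lies in block 3 (frames 53946–71927) with 4650 frames into that block.
The block's first minute is 1800 frames and the rest 1798 each; 4650 frames reaches minute 2, so 3 × 18 + 2 × 2 = 58 labels have been skipped so far.
Adding those back, label number 58596 + 58 = 58654 at 30 labels/s is 1955 s + 4 f = 0 h 32 min 35 s frame 4, i.e. 00:32:35;04.

00:32:35;04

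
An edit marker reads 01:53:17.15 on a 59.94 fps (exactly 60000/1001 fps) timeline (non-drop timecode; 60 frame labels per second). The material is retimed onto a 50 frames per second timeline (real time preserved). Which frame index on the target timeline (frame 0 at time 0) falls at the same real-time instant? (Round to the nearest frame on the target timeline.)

frame 340202

Source frame index: (1×3600 + 53×60 + 17) × 60 + 15 = 407835.
Real time: 407835 / (60000/1001) = 27216189/4000 s.
Target frame: (27216189/4000) × (50) = 27216189/80 ≈ 340202.362 → 340202.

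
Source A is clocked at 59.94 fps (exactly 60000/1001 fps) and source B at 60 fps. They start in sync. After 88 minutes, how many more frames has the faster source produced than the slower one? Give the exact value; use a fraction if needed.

28800/91 frames

88 min = 5280 s.
A emits 60000/1001 × 5280 = 28800000/91 frames; B emits 60 × 5280 = 316800.
Difference = 28800/91 frames (≈ 316.4835); B is ahead of A.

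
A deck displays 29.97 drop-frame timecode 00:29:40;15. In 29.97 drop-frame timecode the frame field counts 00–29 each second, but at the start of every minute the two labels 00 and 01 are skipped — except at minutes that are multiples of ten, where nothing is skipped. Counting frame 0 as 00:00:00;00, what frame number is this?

53361

Complete 10-minute blocks: 2, each 17982 frames → 35964.
Remaining 9 whole minutes in the current block: 1800 + 8 × 1798 = 16184 frames.
Within the current minute: 40 × 30 + 15 − 2 = 1213 (labels ;00/;01 skipped at this minute). Total = 35964 + 16184 + 1213 = 53361.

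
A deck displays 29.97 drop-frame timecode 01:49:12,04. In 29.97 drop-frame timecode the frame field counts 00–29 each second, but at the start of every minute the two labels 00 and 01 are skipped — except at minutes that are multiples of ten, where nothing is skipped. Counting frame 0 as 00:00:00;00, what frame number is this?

196366

As if non-drop at 30 labels/s: (1 × 3600 + 49 × 60 + 12) × 30 + 4 = 196564.
Minute boundaries passed: 109; those not divisible by 10: 109 − 10 = 99; dropped labels = 2 × 99 = 198.
Actual frame index = 196564 − 198 = 196366.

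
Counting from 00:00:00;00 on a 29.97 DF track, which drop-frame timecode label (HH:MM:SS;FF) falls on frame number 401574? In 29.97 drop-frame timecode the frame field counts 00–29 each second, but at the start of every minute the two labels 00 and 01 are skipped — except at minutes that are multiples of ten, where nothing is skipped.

Ten DF minutes hold 17982 frames, so frame 401574 lies in block 22 (frames 395604–413585) with 5970 frames into that block.
The block's first minute is 1800 frames and the rest 1798 each; 5970 frames reaches minute 3, so 22 × 18 + 3 × 2 = 402 labels have been skipped so far.
Adding those back, label number 401574 + 402 = 401976 at 30 labels/s is 13399 s + 6 f = 3 h 43 min 19 s frame 6, i.e. 03:43:19;06.

03:43:19;06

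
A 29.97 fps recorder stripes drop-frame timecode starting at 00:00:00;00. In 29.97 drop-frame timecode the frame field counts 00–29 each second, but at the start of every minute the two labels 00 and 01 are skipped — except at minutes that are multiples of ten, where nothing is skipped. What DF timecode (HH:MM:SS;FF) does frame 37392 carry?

00:20:47;18

Ten DF minutes hold 17982 frames, so frame 37392 lies in block 2 (frames 35964–53945) with 1428 frames into that block.
The block's first minute is 1800 frames and the rest 1798 each; 1428 frames reaches minute 0, so 2 × 18 + 0 × 2 = 36 labels have been skipped so far.
Adding those back, label number 37392 + 36 = 37428 at 30 labels/s is 1247 s + 18 f = 0 h 20 min 47 s frame 18, i.e. 00:20:47;18.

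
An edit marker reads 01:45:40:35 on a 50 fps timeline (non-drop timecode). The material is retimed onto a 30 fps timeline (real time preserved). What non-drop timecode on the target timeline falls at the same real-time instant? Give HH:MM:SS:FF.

Source frame index: (1×3600 + 45×60 + 40) × 50 + 35 = 317035.
Real time: 317035 / (50) = 63407/10 s.
Target frame: (63407/10) × (30) = 190221.
At 30 labels/s: frame 190221 → 01:45:40:21.

01:45:40:21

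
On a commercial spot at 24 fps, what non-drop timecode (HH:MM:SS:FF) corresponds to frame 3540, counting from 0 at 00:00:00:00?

3540 ÷ 24 = 147 full seconds, remainder 12 frames.
147 s = 0 h 2 min 27 s.
Timecode: 00:02:27:12.

00:02:27:12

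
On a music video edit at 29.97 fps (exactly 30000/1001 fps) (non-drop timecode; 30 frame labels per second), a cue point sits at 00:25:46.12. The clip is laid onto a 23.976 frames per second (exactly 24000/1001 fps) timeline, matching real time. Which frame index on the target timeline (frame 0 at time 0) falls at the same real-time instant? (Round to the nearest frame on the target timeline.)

Source frame index: (0×3600 + 25×60 + 46) × 30 + 12 = 46392.
Real time: 46392 / (30000/1001) = 1934933/1250 s.
Target frame: (1934933/1250) × (24000/1001) = 185568/5 ≈ 37113.600 → 37114.

frame 37114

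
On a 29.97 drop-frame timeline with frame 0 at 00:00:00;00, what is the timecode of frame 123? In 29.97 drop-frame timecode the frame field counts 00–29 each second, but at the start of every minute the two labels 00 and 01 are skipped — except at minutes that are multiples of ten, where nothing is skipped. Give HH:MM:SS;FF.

00:00:04;03

Each 10-minute DF block holds 10 × 60 × 30 − 9 × 2 = 17982 frames. 123 ÷ 17982 → 0 full blocks, remainder 123.
Within the partial block the first minute is 1800 frames and each further minute 1798, so 0 further minute boundaries passed. Total skipped labels = 18 × 0 + 2 × 0 = 0.
Non-drop label index = 123 + 0 = 123; at 30 labels/s that is 00:00:04:03, i.e. DF 00:00:04;03.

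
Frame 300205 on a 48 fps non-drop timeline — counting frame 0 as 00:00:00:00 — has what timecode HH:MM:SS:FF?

01:44:14:13

300205 ÷ 48 = 6254 full seconds, remainder 13 frames.
6254 s = 1 h 44 min 14 s.
Timecode: 01:44:14:13.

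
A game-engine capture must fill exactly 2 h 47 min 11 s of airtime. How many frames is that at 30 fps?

2 h 47 min 11 s = 10031 s.
Frames = 10031 × 30 = 300930.

300930 frames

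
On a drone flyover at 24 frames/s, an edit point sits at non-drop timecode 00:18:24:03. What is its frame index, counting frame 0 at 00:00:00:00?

26499

Total seconds to the label: (0 × 3600 + 18 × 60 + 24) = 1104.
Frame index = 1104 × 24 + 3 = 26499.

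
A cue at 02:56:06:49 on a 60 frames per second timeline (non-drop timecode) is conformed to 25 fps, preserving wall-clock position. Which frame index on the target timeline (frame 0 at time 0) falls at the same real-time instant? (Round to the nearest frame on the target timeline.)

Source frame index: (2×3600 + 56×60 + 6) × 60 + 49 = 634009.
Real time: 634009 / (60) = 634009/60 s.
Target frame: (634009/60) × (25) = 3170045/12 ≈ 264170.417 → 264170.

frame 264170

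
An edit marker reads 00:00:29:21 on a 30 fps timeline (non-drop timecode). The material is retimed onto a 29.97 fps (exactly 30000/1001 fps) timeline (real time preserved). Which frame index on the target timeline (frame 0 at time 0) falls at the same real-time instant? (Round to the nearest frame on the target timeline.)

frame 890

Source frame index: (0×3600 + 0×60 + 29) × 30 + 21 = 891.
Real time: 891 / (30) = 297/10 s.
Target frame: (297/10) × (30000/1001) = 81000/91 ≈ 890.110 → 890.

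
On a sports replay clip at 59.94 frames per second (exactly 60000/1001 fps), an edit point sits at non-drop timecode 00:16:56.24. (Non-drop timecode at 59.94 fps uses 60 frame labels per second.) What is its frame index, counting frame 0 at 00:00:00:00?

Total seconds to the label: (0 × 3600 + 16 × 60 + 56) = 1016.
Frame index = 1016 × 60 + 24 = 60984.

frame 60984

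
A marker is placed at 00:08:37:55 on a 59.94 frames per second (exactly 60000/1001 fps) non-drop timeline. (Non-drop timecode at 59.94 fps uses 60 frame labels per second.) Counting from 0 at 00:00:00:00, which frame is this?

frame 31075

Total seconds to the label: (0 × 3600 + 8 × 60 + 37) = 517.
Frame index = 517 × 60 + 55 = 31075.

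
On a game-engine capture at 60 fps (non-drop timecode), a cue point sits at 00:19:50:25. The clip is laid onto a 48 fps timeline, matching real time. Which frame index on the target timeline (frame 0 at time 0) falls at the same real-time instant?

Source frame index: (0×3600 + 19×60 + 50) × 60 + 25 = 71425.
Real time: 71425 / (60) = 14285/12 s.
Target frame: (14285/12) × (48) = 57140.

frame 57140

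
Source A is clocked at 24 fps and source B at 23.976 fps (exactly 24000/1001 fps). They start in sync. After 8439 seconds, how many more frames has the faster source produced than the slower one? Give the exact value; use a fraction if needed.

202536/1001 frames

A emits 24 × 8439 = 202536 frames; B emits 24000/1001 × 8439 = 202536000/1001.
Difference = 202536/1001 frames (≈ 202.3337); B is behind A.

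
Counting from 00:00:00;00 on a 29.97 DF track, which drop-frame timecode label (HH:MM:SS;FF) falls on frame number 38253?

Ten DF minutes hold 17982 frames, so frame 38253 lies in block 2 (frames 35964–53945) with 2289 frames into that block.
The block's first minute is 1800 frames and the rest 1798 each; 2289 frames reaches minute 1, so 2 × 18 + 1 × 2 = 38 labels have been skipped so far.
Adding those back, label number 38253 + 38 = 38291 at 30 labels/s is 1276 s + 11 f = 0 h 21 min 16 s frame 11, i.e. 00:21:16;11.

00:21:16;11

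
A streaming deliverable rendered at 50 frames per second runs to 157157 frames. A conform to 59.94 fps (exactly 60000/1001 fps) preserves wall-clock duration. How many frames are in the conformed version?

Target frames = source frames × (target rate / source rate) = 157157 × (60000/1001)/(50) = 157157 × 1200/1001 = 188400.

188400 frames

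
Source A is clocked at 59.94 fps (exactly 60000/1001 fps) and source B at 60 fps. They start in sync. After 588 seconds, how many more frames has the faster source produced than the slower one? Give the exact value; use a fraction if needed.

A emits 60000/1001 × 588 = 5040000/143 frames; B emits 60 × 588 = 35280.
Difference = 5040/143 frames (≈ 35.2448); B is ahead of A.

5040/143 frames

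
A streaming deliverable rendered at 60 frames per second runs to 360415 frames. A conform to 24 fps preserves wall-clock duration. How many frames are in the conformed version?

Frames at target rate = 360415 × (24) / (60) = 144166.

144166 frames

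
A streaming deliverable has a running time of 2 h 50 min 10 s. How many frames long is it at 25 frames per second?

2 h 50 min 10 s = 10210 s.
Frames = 10210 × 25 = 255250.

255250 frames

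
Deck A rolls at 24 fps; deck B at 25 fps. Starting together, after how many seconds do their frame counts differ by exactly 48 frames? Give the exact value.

The gap grows by |25 − 24| = 1 frame per second.
Time for a 48-frame gap: 48 ÷ (1) = 48 s.

48 seconds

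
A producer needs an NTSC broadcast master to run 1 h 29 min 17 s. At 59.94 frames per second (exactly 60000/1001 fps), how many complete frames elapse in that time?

321098 frames

1 h 29 min 17 s = 5357 s.
Frames = 5357 × 60000/1001 = 29220000/91 ≈ 321098.9011.
Complete frames: 321098.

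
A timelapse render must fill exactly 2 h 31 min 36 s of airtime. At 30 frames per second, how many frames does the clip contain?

2 h 31 min 36 s = 9096 s.
Frames = 9096 × 30 = 272880.

272880 frames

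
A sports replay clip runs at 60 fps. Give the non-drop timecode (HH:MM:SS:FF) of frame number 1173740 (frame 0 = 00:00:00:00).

05:26:02:20

1173740 ÷ 60 = 19562 full seconds, remainder 20 frames.
19562 s = 5 h 26 min 2 s.
Timecode: 05:26:02:20.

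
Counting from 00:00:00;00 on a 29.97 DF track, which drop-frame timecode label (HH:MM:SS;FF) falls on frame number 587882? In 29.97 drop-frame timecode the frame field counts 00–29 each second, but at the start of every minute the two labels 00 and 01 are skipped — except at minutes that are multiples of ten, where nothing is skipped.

05:26:55;20

Each 10-minute DF block holds 10 × 60 × 30 − 9 × 2 = 17982 frames. 587882 ÷ 17982 → 32 full blocks, remainder 12458.
Within the partial block the first minute is 1800 frames and each further minute 1798, so 6 further minute boundaries passed. Total skipped labels = 18 × 32 + 2 × 6 = 588.
Non-drop label index = 587882 + 588 = 588470; at 30 labels/s that is 05:26:55:20, i.e. DF 05:26:55;20.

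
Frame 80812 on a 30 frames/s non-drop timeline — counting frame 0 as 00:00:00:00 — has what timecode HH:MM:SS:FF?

00:44:53:22

80812 ÷ 30 = 2693 full seconds, remainder 22 frames.
2693 s = 0 h 44 min 53 s.
Timecode: 00:44:53:22.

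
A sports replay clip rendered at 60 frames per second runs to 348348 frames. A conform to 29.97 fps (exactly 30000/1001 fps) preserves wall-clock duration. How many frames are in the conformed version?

Target frames = source frames × (target rate / source rate) = 348348 × (30000/1001)/(60) = 348348 × 500/1001 = 174000.

174000 frames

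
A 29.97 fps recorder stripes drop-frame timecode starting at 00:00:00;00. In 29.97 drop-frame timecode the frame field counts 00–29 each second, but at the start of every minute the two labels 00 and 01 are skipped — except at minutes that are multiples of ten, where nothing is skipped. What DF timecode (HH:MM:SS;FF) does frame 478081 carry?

04:25:51;29

Each 10-minute DF block holds 10 × 60 × 30 − 9 × 2 = 17982 frames. 478081 ÷ 17982 → 26 full blocks, remainder 10549.
Within the partial block the first minute is 1800 frames and each further minute 1798, so 5 further minute boundaries passed. Total skipped labels = 18 × 26 + 2 × 5 = 478.
Non-drop label index = 478081 + 478 = 478559; at 30 labels/s that is 04:25:51:29, i.e. DF 04:25:51;29.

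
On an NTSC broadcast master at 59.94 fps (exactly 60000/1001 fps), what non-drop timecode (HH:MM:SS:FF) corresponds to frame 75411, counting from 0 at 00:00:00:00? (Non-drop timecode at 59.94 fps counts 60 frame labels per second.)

75411 ÷ 60 = 1256 full seconds, remainder 51 frames.
1256 s = 0 h 20 min 56 s.
Timecode: 00:20:56:51.

00:20:56:51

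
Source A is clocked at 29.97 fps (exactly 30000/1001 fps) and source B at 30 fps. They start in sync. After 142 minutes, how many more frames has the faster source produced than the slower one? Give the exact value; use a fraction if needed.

142 min = 8520 s.
A emits 30000/1001 × 8520 = 255600000/1001 frames; B emits 30 × 8520 = 255600.
Difference = 255600/1001 frames (≈ 255.3447); B is ahead of A.

255600/1001 frames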